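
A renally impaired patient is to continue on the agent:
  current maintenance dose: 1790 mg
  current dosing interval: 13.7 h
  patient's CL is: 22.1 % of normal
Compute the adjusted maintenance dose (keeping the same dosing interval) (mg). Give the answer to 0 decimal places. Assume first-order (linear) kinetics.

396 mg

To keep the same average steady-state level, dosing rate must scale with clearance.
CL ratio = 22.1 / 100 = 0.2210
New dose (same interval) = 1790 × 0.2210 = 395.6 mg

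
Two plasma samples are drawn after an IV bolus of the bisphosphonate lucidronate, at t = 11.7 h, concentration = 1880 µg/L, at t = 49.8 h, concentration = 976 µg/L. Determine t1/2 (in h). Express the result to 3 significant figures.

40.3 h

k = ln(C₁/C₂) / (t₂ − t₁) = ln(1880/976) / (49.8 − 11.7)
  = 0.6556 / 38.10 = 0.01721 h⁻¹
t½ = ln2 / k = 0.693147 / 0.01721 = 40.28 h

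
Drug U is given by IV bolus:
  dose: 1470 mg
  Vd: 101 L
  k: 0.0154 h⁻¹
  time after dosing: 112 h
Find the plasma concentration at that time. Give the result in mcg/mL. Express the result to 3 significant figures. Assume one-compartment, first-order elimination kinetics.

2.59 mcg/mL

C₀ = Dose / Vd = 1470 / 101 = 14.55 mg/L
C = C₀ · e^(−k·t) = 14.55 × e^(−0.01540 × 112)
  = 14.55 × 0.1782 = 2.593 mg/L
(2.593 mg/L = 2.593 mcg/mL)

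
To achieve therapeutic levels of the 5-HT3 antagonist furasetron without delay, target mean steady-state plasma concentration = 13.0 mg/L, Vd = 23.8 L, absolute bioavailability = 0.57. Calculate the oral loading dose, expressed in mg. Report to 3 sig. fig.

543 mg

LD = Css × Vd / F = 13.0 × 23.8 / 0.57 = 542.8 mg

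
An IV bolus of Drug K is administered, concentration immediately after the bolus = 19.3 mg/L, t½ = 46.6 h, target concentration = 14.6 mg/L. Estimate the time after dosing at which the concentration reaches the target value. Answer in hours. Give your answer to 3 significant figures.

18.8 h

k = ln2 / t½ = 0.693147 / 46.6 = 0.01487 h⁻¹
t = ln(C₀ / C) / k = ln(19.30 / 14.6) / 0.01487
  = ln(1.322) / 0.01487 = 0.2791 / 0.01487 = 18.77 h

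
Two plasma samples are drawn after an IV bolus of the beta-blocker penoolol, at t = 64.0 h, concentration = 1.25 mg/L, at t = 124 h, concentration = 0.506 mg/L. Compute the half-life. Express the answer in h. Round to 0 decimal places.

k = ln(C₁/C₂) / (t₂ − t₁) = ln(1.25/0.506) / (124 − 64.0)
  = 0.9044 / 60.00 = 0.01507 h⁻¹
t½ = ln2 / k = 0.693147 / 0.01507 = 46.00 h

46 h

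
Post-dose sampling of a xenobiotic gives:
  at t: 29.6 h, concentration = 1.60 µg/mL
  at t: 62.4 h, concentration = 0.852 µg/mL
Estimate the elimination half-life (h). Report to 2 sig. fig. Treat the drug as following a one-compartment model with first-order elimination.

k = ln(C₁/C₂) / (t₂ − t₁) = ln(1.60/0.852) / (62.4 − 29.6)
  = 0.6302 / 32.80 = 0.01921 h⁻¹
t½ = ln2 / k = 0.693147 / 0.01921 = 36.08 h

36 h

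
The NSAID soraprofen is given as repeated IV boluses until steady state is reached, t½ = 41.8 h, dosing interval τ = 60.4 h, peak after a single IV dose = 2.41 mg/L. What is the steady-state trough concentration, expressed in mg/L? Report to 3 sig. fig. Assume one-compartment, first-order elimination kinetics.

k = ln2 / t½ = 0.693147 / 41.8 = 0.01658 h⁻¹
e^(−kτ) = e^(−0.01658 × 60.4) = 0.3674
Accumulation ratio R = 1 / (1 − e^(−kτ)) = 1 / (1 − 0.3674) = 1.581
Steady-state trough = C₀ × R × e^(−kτ) = 2.41 × 1.581 × 0.3674 = 1.400 mg/L

1.40 mg/L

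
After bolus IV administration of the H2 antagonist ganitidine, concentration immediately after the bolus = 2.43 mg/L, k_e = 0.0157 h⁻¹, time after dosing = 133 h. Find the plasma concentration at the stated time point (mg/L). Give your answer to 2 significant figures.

C = C₀ · e^(−k·t) = 2.430 × e^(−0.01570 × 133)
  = 2.430 × 0.1239 = 0.3011 mg/L

0.30 mg/L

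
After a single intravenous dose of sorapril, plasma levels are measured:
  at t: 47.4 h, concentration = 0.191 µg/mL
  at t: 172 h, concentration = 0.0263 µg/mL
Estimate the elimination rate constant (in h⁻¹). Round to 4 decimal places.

k = ln(C₁/C₂) / (t₂ − t₁) = ln(0.191/0.0263) / (172 − 47.4)
  = 1.983 / 124.6 = 0.01591 h⁻¹

0.0159 h⁻¹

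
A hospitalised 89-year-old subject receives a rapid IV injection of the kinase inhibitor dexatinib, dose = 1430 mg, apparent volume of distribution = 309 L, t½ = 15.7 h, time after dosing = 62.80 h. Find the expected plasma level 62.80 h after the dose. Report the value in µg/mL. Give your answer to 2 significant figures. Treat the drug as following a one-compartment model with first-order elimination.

C₀ = Dose / Vd = 1430 / 309 = 4.628 mg/L
k = ln2 / t½ = 0.693147 / 15.7 = 0.04415 h⁻¹
t / t½ = 62.80 / 15.7 = 4 half-lives
C = C₀ × (1/2)^4 = 4.628 × 0.06250 = 0.2893 mg/L
(0.2893 mg/L = 0.2893 µg/mL)

0.29 µg/mL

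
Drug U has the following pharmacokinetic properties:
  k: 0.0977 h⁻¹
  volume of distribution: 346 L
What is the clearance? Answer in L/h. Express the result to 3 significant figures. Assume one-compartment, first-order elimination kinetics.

CL = k × Vd = 0.0977 × 346 = 33.80 L/h

33.8 L/h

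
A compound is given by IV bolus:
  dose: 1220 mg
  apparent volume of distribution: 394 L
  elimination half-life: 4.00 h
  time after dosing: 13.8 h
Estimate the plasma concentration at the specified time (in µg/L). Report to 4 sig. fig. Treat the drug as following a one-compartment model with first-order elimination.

283.3 µg/L

C₀ = Dose / Vd = 1220 / 394 = 3.096 mg/L
k = ln2 / t½ = 0.693147 / 4.00 = 0.1733 h⁻¹
C = C₀ · e^(−k·t) = 3.096 × e^(−0.1733 × 13.8)
  = 3.096 × 0.09149 = 0.2833 mg/L
Convert: 0.2833 mg/L × 1000 = 283.3 µg/L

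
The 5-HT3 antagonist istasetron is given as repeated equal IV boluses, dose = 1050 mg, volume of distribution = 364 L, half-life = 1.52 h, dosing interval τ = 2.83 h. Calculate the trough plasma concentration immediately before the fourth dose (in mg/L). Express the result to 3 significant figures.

C₀ per dose = Dose / Vd = 1050 / 364 = 2.885 mg/L
k = ln2 / t½ = 0.693147 / 1.52 = 0.4560 h⁻¹
Fraction remaining after one interval: r = e^(−kτ) = e^(−0.4560 × 2.83) = 0.2751
Before dose 4, 3 doses have been given (aged 1τ, 2τ, 3τ).
C_trough = C₀ × (r + r² + … + r^3) = C₀ × r(1−r^3)/(1−r)
        = 2.885 × 0.2751 × (1 − 0.02082) / (1 − 0.2751) = 1.072 mg/L

1.07 mg/L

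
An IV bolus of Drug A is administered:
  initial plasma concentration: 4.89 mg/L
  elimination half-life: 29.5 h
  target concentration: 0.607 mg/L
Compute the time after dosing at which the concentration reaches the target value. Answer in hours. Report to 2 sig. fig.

k = ln2 / t½ = 0.693147 / 29.5 = 0.02350 h⁻¹
t = ln(C₀ / C) / k = ln(4.890 / 0.607) / 0.02350
  = ln(8.056) / 0.02350 = 2.086 / 0.02350 = 88.77 h

89 h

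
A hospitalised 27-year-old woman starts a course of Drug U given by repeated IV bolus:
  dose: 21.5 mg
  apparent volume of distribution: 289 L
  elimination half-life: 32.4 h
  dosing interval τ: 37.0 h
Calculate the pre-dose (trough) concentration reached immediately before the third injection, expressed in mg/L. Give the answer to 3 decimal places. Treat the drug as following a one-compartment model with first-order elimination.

0.049 mg/L

C₀ per dose = Dose / Vd = 21.5 / 289 = 0.07439 mg/L
k = ln2 / t½ = 0.693147 / 32.4 = 0.02139 h⁻¹
Fraction remaining after one interval: r = e^(−kτ) = e^(−0.02139 × 37.0) = 0.4532
Before dose 3, 2 doses have been given (aged 1τ, 2τ).
C_trough = C₀ × (r + r²) = 0.07439 × (0.4532 + 0.2054) = 0.04899 mg/L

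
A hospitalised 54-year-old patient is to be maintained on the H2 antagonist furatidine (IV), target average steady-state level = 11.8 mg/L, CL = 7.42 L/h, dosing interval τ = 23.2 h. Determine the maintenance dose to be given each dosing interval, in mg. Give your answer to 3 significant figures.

2030 mg

At steady state, Dose/τ = Css × CL.
Dose = Css × CL × τ = 11.8 × 7.420 × 23.2 = 2031 mg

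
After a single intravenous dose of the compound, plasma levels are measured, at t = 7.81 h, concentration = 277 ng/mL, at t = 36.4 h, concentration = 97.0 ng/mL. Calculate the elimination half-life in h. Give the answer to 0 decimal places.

19 h

k = ln(C₁/C₂) / (t₂ − t₁) = ln(277/97.0) / (36.4 − 7.81)
  = 1.049 / 28.59 = 0.03669 h⁻¹
t½ = ln2 / k = 0.693147 / 0.03669 = 18.89 h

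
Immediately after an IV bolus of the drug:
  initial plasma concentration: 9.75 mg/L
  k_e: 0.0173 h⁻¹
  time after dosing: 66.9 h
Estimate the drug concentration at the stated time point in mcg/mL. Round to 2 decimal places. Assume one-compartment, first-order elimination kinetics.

3.06 mcg/mL

C = C₀ · e^(−k·t) = 9.750 × e^(−0.01730 × 66.9)
  = 9.750 × 0.3143 = 3.064 mg/L
(3.064 mg/L = 3.064 mcg/mL)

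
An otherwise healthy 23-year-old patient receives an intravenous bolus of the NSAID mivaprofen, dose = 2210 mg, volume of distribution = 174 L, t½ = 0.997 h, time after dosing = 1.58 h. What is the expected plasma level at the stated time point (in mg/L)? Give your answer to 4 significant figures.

C₀ = Dose / Vd = 2210 / 174 = 12.70 mg/L
k = ln2 / t½ = 0.693147 / 0.997 = 0.6952 h⁻¹
C = C₀ · e^(−k·t) = 12.70 × e^(−0.6952 × 1.58)
  = 12.70 × 0.3334 = 4.234 mg/L

4.234 mg/L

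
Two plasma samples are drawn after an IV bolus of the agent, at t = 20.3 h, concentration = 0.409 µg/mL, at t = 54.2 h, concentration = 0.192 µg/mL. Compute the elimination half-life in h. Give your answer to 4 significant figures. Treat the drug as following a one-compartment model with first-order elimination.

31.07 h

k = ln(C₁/C₂) / (t₂ − t₁) = ln(0.409/0.192) / (54.2 − 20.3)
  = 0.7562 / 33.90 = 0.02231 h⁻¹
t½ = ln2 / k = 0.693147 / 0.02231 = 31.07 h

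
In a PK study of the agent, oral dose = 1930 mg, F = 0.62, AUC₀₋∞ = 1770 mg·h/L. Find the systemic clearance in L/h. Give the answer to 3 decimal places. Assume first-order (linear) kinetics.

CL = F·Dose / AUC = 0.62 × 1930 / 1770 = 0.6760 L/h

0.676 L/h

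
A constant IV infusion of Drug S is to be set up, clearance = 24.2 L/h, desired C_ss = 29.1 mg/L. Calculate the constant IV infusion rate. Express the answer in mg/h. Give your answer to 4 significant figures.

At steady state, infusion rate R₀ = Css × CL = 29.1 × 24.20 = 704.2 mg/h

704.2 mg/h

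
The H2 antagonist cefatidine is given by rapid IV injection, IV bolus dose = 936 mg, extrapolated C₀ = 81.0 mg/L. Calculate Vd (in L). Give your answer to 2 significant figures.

Vd = Dose / C₀ = 936.0 / 81.0 = 11.56 L

12 L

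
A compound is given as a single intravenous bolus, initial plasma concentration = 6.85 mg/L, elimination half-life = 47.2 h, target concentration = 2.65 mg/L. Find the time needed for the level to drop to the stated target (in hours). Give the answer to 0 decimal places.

k = ln2 / t½ = 0.693147 / 47.2 = 0.01469 h⁻¹
t = ln(C₀ / C) / k = ln(6.850 / 2.65) / 0.01469
  = ln(2.585) / 0.01469 = 0.9497 / 0.01469 = 64.65 h

65 h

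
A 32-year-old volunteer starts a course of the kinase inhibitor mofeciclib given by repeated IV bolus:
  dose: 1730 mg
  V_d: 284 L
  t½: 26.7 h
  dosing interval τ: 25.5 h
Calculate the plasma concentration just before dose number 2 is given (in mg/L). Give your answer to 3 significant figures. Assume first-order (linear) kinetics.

C₀ per dose = Dose / Vd = 1730 / 284 = 6.092 mg/L
k = ln2 / t½ = 0.693147 / 26.7 = 0.02596 h⁻¹
Fraction remaining after one interval: r = e^(−kτ) = e^(−0.02596 × 25.5) = 0.5158
Before dose 2, 1 dose has been given (aged 1τ).
C_trough = C₀ × r = 6.092 × 0.5158 = 3.142 mg/L

3.14 mg/L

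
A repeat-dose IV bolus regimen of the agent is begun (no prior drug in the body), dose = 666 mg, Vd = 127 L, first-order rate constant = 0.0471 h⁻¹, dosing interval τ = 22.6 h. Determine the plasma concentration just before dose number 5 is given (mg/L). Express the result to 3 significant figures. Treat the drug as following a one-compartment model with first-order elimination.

C₀ per dose = Dose / Vd = 666 / 127 = 5.244 mg/L
Fraction remaining after one interval: r = e^(−kτ) = e^(−0.04710 × 22.6) = 0.3449
Before dose 5, 4 doses have been given (aged 1τ, 2τ, 3τ, 4τ).
C_trough = C₀ × (r + r² + … + r^4) = C₀ × r(1−r^4)/(1−r)
        = 5.244 × 0.3449 × (1 − 0.01415) / (1 − 0.3449) = 2.722 mg/L

2.72 mg/L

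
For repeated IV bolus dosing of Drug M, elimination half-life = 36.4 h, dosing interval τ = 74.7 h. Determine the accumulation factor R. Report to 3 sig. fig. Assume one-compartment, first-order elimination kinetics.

1.32

k = ln2 / t½ = 0.693147 / 36.4 = 0.01904 h⁻¹
e^(−kτ) = e^(−0.01904 × 74.7) = 0.2412
Accumulation ratio R = 1 / (1 − e^(−kτ)) = 1 / (1 − 0.2412) = 1.318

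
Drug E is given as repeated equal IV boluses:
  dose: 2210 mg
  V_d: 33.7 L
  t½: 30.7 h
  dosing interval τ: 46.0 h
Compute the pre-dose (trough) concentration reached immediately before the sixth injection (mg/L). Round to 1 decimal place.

35.7 mg/L

C₀ per dose = Dose / Vd = 2210 / 33.7 = 65.58 mg/L
k = ln2 / t½ = 0.693147 / 30.7 = 0.02258 h⁻¹
Fraction remaining after one interval: r = e^(−kτ) = e^(−0.02258 × 46.0) = 0.3539
Before dose 6, 5 doses have been given (aged 1τ, 2τ, 3τ, 4τ, 5τ).
C_trough = C₀ × (r + r² + … + r^5) = C₀ × r(1−r^5)/(1−r)
        = 65.58 × 0.3539 × (1 − 0.005551) / (1 − 0.3539) = 35.72 mg/L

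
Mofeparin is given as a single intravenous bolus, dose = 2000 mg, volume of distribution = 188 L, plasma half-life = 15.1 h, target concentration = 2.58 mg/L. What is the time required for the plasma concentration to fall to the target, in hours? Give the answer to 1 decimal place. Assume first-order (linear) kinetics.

C₀ = Dose / Vd = 2000 / 188 = 10.64 mg/L
k = ln2 / t½ = 0.693147 / 15.1 = 0.04590 h⁻¹
t = ln(C₀ / C) / k = ln(10.64 / 2.58) / 0.04590
  = ln(4.124) / 0.04590 = 1.417 / 0.04590 = 30.87 h

30.9 h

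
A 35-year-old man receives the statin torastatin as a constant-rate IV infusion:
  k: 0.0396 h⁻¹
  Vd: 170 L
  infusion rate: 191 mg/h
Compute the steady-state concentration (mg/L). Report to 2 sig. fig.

CL = k × Vd = 0.03960 × 170 = 6.732 L/h
At steady state Css = R₀ / CL = 191 / 6.732 = 28.37 mg/L

28 mg/L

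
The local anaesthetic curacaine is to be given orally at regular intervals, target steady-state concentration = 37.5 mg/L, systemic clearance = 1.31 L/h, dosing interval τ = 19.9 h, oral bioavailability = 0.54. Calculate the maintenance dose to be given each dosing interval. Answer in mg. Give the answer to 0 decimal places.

At steady state, F × (Dose/τ) = Css × CL.
Dose = Css × CL × τ / F = 37.5 × 1.310 × 19.9 / 0.54 = 1810 mg

1810 mg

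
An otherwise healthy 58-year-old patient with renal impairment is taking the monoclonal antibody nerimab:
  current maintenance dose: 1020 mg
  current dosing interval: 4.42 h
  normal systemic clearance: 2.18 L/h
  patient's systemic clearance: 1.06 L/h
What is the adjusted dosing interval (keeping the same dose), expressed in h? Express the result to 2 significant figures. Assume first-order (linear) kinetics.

9.1 h

To keep the same average steady-state level, dosing rate must scale with clearance.
CL ratio = 1.06 / 2.18 = 0.4862
New interval (same dose) = 4.42 / 0.4862 = 9.091 h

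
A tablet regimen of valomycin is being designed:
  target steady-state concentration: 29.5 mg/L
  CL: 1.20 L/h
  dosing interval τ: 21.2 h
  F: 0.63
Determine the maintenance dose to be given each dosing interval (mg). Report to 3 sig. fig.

At steady state, F × (Dose/τ) = Css × CL.
Dose = Css × CL × τ / F = 29.5 × 1.200 × 21.2 / 0.63 = 1191 mg

1190 mg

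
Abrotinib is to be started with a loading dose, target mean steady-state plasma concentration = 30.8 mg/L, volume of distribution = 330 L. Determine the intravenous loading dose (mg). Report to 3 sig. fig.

10200 mg

LD = Css × Vd = 30.8 × 330 = 10160 mg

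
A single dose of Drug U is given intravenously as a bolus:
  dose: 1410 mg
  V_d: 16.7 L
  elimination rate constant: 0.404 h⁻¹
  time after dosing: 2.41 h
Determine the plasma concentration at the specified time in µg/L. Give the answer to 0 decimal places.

C₀ = Dose / Vd = 1410 / 16.7 = 84.43 mg/L
C = C₀ · e^(−k·t) = 84.43 × e^(−0.4040 × 2.41)
  = 84.43 × 0.3777 = 31.89 mg/L
Convert: 31.89 mg/L × 1000 = 31890 µg/L

31890 µg/L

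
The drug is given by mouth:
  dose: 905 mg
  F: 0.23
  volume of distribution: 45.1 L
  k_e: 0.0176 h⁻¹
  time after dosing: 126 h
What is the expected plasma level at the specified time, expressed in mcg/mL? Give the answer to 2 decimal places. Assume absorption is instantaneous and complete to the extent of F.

0.50 mcg/mL

Amount reaching circulation = F × Dose = 0.23 × 905.0 = 208.2 mg
C₀ = F·Dose / Vd = 208.2 / 45.1 = 4.616 mg/L
C = C₀ · e^(−k·t) = 4.616 × e^(−0.01760 × 126)
  = 4.616 × 0.1089 = 0.5027 mg/L
(0.5027 mg/L = 0.5027 mcg/mL)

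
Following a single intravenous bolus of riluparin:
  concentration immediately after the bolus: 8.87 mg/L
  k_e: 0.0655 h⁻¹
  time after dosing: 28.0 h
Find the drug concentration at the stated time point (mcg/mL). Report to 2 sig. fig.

C = C₀ · e^(−k·t) = 8.870 × e^(−0.06550 × 28.0)
  = 8.870 × 0.1598 = 1.417 mg/L
(1.417 mg/L = 1.417 mcg/mL)

1.4 mcg/mL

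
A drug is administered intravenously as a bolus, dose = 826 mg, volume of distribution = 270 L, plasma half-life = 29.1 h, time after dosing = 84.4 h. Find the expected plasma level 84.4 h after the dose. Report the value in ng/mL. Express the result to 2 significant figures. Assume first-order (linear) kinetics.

410 ng/mL

C₀ = Dose / Vd = 826.0 / 270 = 3.059 mg/L
k = ln2 / t½ = 0.693147 / 29.1 = 0.02382 h⁻¹
C = C₀ · e^(−k·t) = 3.059 × e^(−0.02382 × 84.4)
  = 3.059 × 0.1339 = 0.4096 mg/L
Convert: 0.4096 mg/L × 1000 = 409.6 ng/mL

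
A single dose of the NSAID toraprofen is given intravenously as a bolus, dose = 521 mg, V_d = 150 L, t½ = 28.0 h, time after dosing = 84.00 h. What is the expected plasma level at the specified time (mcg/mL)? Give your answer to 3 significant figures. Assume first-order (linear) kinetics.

0.434 mcg/mL

C₀ = Dose / Vd = 521.0 / 150 = 3.473 mg/L
k = ln2 / t½ = 0.693147 / 28.0 = 0.02476 h⁻¹
t / t½ = 84.00 / 28.0 = 3 half-lives
C = C₀ × (1/2)^3 = 3.473 × 0.1250 = 0.4341 mg/L
(0.4341 mg/L = 0.4341 mcg/mL)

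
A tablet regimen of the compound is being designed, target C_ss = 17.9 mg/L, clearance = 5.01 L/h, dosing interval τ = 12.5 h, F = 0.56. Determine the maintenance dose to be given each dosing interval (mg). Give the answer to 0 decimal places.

At steady state, F × (Dose/τ) = Css × CL.
Dose = Css × CL × τ / F = 17.9 × 5.010 × 12.5 / 0.56 = 2002 mg

2002 mg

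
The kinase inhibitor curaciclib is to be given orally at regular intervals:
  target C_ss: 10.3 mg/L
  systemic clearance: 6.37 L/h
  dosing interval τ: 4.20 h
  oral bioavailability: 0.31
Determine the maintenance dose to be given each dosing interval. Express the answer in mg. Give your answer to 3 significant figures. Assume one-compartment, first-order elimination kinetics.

889 mg

At steady state, F × (Dose/τ) = Css × CL.
Dose = Css × CL × τ / F = 10.3 × 6.370 × 4.20 / 0.31 = 888.9 mg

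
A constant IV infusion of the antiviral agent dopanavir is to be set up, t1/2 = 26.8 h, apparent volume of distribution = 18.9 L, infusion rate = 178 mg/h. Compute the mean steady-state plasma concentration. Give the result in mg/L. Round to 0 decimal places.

364 mg/L

k = ln2 / t½ = 0.693147 / 26.8 = 0.02586 h⁻¹
CL = k × Vd = 0.02586 × 18.9 = 0.4888 L/h
At steady state Css = R₀ / CL = 178 / 0.4888 = 364.2 mg/L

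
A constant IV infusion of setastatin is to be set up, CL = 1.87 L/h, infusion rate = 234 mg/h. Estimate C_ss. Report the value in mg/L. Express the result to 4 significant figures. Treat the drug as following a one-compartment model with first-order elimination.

125.1 mg/L

At steady state Css = R₀ / CL = 234 / 1.870 = 125.1 mg/L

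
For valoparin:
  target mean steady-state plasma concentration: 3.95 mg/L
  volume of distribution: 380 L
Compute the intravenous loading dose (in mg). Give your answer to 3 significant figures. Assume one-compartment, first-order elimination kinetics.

1500 mg

LD = Css × Vd = 3.95 × 380 = 1501 mg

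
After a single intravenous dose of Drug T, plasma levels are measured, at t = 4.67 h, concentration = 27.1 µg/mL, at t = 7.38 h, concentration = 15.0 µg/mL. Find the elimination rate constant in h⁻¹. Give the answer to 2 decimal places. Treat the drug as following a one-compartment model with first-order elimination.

k = ln(C₁/C₂) / (t₂ − t₁) = ln(27.1/15.0) / (7.38 − 4.67)
  = 0.5915 / 2.710 = 0.2183 h⁻¹

0.22 h⁻¹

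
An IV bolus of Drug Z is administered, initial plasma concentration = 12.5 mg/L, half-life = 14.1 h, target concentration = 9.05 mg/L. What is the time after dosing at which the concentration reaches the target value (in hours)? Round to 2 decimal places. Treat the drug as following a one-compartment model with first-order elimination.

k = ln2 / t½ = 0.693147 / 14.1 = 0.04916 h⁻¹
t = ln(C₀ / C) / k = ln(12.50 / 9.05) / 0.04916
  = ln(1.381) / 0.04916 = 0.3228 / 0.04916 = 6.566 h

6.57 h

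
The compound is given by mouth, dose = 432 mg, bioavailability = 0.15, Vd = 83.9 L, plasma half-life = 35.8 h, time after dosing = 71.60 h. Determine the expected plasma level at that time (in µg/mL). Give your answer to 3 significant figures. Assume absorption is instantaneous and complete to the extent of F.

0.193 µg/mL

Amount reaching circulation = F × Dose = 0.15 × 432.0 = 64.80 mg
C₀ = F·Dose / Vd = 64.80 / 83.9 = 0.7723 mg/L
k = ln2 / t½ = 0.693147 / 35.8 = 0.01936 h⁻¹
t / t½ = 71.60 / 35.8 = 2 half-lives
C = C₀ × (1/2)^2 = 0.7723 × 0.2500 = 0.1931 mg/L
(0.1931 mg/L = 0.1931 µg/mL)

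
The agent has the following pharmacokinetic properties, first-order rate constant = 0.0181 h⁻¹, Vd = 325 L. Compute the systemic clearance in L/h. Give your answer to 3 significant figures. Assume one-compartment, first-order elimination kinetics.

CL = k × Vd = 0.0181 × 325 = 5.883 L/h

5.88 L/h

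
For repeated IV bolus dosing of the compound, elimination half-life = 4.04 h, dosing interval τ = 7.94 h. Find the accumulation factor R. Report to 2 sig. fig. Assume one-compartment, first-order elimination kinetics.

1.3

k = ln2 / t½ = 0.693147 / 4.04 = 0.1716 h⁻¹
e^(−kτ) = e^(−0.1716 × 7.94) = 0.2560
Accumulation ratio R = 1 / (1 − e^(−kτ)) = 1 / (1 − 0.2560) = 1.344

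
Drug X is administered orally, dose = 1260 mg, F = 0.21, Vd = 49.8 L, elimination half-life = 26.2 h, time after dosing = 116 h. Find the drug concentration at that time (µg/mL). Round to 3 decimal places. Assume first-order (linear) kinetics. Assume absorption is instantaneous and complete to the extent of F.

Amount reaching circulation = F × Dose = 0.21 × 1260 = 264.6 mg
C₀ = F·Dose / Vd = 264.6 / 49.8 = 5.313 mg/L
k = ln2 / t½ = 0.693147 / 26.2 = 0.02646 h⁻¹
C = C₀ · e^(−k·t) = 5.313 × e^(−0.02646 × 116)
  = 5.313 × 0.04645 = 0.2468 mg/L
(0.2468 mg/L = 0.2468 µg/mL)

0.247 µg/mL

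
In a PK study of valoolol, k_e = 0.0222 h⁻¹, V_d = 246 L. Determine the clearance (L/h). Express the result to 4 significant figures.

5.461 L/h

CL = k × Vd = 0.0222 × 246 = 5.461 L/h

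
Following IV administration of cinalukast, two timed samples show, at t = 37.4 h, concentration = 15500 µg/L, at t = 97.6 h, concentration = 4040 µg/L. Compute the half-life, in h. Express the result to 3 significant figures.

k = ln(C₁/C₂) / (t₂ − t₁) = ln(15500/4040) / (97.6 − 37.4)
  = 1.345 / 60.20 = 0.02234 h⁻¹
t½ = ln2 / k = 0.693147 / 0.02234 = 31.03 h

31.0 h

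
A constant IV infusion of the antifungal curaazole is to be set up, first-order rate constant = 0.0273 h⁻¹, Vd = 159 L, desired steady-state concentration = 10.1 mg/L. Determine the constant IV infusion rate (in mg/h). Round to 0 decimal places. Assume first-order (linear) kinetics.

44 mg/h

CL = k × Vd = 0.02730 × 159 = 4.341 L/h
At steady state, infusion rate R₀ = Css × CL = 10.1 × 4.341 = 43.84 mg/h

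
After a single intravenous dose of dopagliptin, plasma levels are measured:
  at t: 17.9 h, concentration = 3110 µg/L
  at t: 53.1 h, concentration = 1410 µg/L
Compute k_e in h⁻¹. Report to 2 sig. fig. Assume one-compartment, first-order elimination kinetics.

k = ln(C₁/C₂) / (t₂ − t₁) = ln(3110/1410) / (53.1 − 17.9)
  = 0.7910 / 35.20 = 0.02247 h⁻¹

0.022 h⁻¹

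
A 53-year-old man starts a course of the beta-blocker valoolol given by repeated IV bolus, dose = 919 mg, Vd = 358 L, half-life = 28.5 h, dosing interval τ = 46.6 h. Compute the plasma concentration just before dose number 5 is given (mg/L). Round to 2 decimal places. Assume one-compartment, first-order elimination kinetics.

C₀ per dose = Dose / Vd = 919 / 358 = 2.567 mg/L
k = ln2 / t½ = 0.693147 / 28.5 = 0.02432 h⁻¹
Fraction remaining after one interval: r = e^(−kτ) = e^(−0.02432 × 46.6) = 0.3220
Before dose 5, 4 doses have been given (aged 1τ, 2τ, 3τ, 4τ).
C_trough = C₀ × (r + r² + … + r^4) = C₀ × r(1−r^4)/(1−r)
        = 2.567 × 0.3220 × (1 − 0.01075) / (1 − 0.3220) = 1.206 mg/L

1.21 mg/L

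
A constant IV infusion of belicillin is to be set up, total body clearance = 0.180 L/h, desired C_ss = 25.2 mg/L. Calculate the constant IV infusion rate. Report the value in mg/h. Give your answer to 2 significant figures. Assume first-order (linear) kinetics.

At steady state, infusion rate R₀ = Css × CL = 25.2 × 0.1800 = 4.536 mg/h

4.5 mg/h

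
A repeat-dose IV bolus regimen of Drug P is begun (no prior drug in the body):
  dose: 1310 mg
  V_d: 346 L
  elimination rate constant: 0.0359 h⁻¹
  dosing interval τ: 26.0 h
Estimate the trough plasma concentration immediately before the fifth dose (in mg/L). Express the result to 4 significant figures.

2.395 mg/L

C₀ per dose = Dose / Vd = 1310 / 346 = 3.786 mg/L
Fraction remaining after one interval: r = e^(−kτ) = e^(−0.03590 × 26.0) = 0.3932
Before dose 5, 4 doses have been given (aged 1τ, 2τ, 3τ, 4τ).
C_trough = C₀ × (r + r² + … + r^4) = C₀ × r(1−r^4)/(1−r)
        = 3.786 × 0.3932 × (1 − 0.02390) / (1 − 0.3932) = 2.395 mg/L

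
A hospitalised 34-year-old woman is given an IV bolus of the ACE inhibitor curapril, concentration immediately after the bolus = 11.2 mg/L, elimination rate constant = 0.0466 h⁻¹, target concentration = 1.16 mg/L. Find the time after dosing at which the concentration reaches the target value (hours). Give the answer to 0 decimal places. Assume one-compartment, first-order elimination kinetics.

t = ln(C₀ / C) / k = ln(11.20 / 1.16) / 0.04660
  = ln(9.655) / 0.04660 = 2.267 / 0.04660 = 48.65 h

49 h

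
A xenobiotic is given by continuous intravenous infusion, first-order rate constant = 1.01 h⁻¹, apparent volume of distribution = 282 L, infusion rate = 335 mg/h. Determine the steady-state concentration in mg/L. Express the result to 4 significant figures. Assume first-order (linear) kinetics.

CL = k × Vd = 1.010 × 282 = 284.8 L/h
At steady state Css = R₀ / CL = 335 / 284.8 = 1.176 mg/L

1.176 mg/L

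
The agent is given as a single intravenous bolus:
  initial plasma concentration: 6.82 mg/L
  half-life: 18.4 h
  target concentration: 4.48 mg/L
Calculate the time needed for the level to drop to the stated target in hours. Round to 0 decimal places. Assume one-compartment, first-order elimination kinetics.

11 h

k = ln2 / t½ = 0.693147 / 18.4 = 0.03767 h⁻¹
t = ln(C₀ / C) / k = ln(6.820 / 4.48) / 0.03767
  = ln(1.522) / 0.03767 = 0.4200 / 0.03767 = 11.15 h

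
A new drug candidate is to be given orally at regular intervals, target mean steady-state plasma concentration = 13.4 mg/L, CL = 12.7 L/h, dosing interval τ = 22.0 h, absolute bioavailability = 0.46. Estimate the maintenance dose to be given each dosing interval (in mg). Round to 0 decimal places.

At steady state, F × (Dose/τ) = Css × CL.
Dose = Css × CL × τ / F = 13.4 × 12.70 × 22.0 / 0.46 = 8139 mg

8139 mg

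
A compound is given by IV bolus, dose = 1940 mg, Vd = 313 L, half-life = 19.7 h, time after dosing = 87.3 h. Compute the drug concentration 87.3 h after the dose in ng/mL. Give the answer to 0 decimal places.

C₀ = Dose / Vd = 1940 / 313 = 6.198 mg/L
k = ln2 / t½ = 0.693147 / 19.7 = 0.03519 h⁻¹
C = C₀ · e^(−k·t) = 6.198 × e^(−0.03519 × 87.3)
  = 6.198 × 0.04632 = 0.2871 mg/L
Convert: 0.2871 mg/L × 1000 = 287.1 ng/mL

287 ng/mL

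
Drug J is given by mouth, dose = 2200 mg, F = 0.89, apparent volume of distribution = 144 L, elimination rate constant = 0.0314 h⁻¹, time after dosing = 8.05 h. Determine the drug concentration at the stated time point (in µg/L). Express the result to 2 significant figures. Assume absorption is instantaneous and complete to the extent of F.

Amount reaching circulation = F × Dose = 0.89 × 2200 = 1958 mg
C₀ = F·Dose / Vd = 1958 / 144 = 13.60 mg/L
C = C₀ · e^(−k·t) = 13.60 × e^(−0.03140 × 8.05)
  = 13.60 × 0.7766 = 10.56 mg/L
Convert: 10.56 mg/L × 1000 = 10560 µg/L

11000 µg/L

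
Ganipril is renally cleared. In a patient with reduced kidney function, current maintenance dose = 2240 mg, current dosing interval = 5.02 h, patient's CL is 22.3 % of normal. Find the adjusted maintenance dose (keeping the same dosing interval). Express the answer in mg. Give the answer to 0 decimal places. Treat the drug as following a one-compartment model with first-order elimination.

500 mg

To keep the same average steady-state level, dosing rate must scale with clearance.
CL ratio = 22.3 / 100 = 0.2230
New dose (same interval) = 2240 × 0.2230 = 499.5 mg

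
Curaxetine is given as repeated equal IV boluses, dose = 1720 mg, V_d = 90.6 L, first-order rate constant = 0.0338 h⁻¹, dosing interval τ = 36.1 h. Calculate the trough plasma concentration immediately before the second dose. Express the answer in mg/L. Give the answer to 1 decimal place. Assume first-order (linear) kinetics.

C₀ per dose = Dose / Vd = 1720 / 90.6 = 18.98 mg/L
Fraction remaining after one interval: r = e^(−kτ) = e^(−0.03380 × 36.1) = 0.2952
Before dose 2, 1 dose has been given (aged 1τ).
C_trough = C₀ × r = 18.98 × 0.2952 = 5.603 mg/L

5.6 mg/L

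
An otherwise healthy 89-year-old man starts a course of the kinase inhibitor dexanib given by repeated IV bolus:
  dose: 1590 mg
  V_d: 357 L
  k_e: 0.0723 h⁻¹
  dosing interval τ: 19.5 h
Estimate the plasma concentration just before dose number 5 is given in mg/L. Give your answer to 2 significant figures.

1.4 mg/L

C₀ per dose = Dose / Vd = 1590 / 357 = 4.454 mg/L
Fraction remaining after one interval: r = e^(−kτ) = e^(−0.07230 × 19.5) = 0.2442
Before dose 5, 4 doses have been given (aged 1τ, 2τ, 3τ, 4τ).
C_trough = C₀ × (r + r² + … + r^4) = C₀ × r(1−r^4)/(1−r)
        = 4.454 × 0.2442 × (1 − 0.003556) / (1 − 0.2442) = 1.434 mg/L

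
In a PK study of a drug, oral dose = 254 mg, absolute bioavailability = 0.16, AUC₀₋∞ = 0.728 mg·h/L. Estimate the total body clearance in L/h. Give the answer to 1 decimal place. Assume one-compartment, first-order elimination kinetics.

55.8 L/h

CL = F·Dose / AUC = 0.16 × 254 / 0.728 = 55.82 L/h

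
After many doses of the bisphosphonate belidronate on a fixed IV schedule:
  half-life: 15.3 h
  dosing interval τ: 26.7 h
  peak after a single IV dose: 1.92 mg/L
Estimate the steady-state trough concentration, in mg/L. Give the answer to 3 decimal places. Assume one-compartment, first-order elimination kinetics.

0.816 mg/L

k = ln2 / t½ = 0.693147 / 15.3 = 0.04530 h⁻¹
e^(−kτ) = e^(−0.04530 × 26.7) = 0.2983
Accumulation ratio R = 1 / (1 − e^(−kτ)) = 1 / (1 − 0.2983) = 1.425
Steady-state trough = C₀ × R × e^(−kτ) = 1.92 × 1.425 × 0.2983 = 0.8161 mg/L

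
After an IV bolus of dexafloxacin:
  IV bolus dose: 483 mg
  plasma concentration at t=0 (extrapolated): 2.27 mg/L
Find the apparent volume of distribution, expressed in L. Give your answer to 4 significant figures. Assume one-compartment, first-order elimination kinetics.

Vd = Dose / C₀ = 483.0 / 2.27 = 212.8 L

212.8 L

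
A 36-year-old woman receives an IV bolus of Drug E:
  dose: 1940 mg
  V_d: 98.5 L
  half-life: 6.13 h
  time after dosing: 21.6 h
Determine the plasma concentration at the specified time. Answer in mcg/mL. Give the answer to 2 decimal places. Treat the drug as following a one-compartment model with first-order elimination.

1.71 mcg/mL

C₀ = Dose / Vd = 1940 / 98.5 = 19.70 mg/L
k = ln2 / t½ = 0.693147 / 6.13 = 0.1131 h⁻¹
C = C₀ · e^(−k·t) = 19.70 × e^(−0.1131 × 21.6)
  = 19.70 × 0.08690 = 1.712 mg/L
(1.712 mg/L = 1.712 mcg/mL)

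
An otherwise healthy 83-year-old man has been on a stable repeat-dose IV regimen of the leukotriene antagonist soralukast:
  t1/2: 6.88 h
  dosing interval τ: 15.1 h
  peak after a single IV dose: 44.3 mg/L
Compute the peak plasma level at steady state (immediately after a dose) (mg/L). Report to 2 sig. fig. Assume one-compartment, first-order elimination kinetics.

57 mg/L

k = ln2 / t½ = 0.693147 / 6.88 = 0.1007 h⁻¹
e^(−kτ) = e^(−0.1007 × 15.1) = 0.2186
Accumulation ratio R = 1 / (1 − e^(−kτ)) = 1 / (1 − 0.2186) = 1.280
Steady-state peak = C₀ × R = 44.3 × 1.280 = 56.70 mg/L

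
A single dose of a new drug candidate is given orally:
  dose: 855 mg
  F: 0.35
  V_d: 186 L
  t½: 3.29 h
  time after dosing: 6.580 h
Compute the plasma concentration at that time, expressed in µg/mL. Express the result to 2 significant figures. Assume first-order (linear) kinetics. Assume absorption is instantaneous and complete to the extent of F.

Amount reaching circulation = F × Dose = 0.35 × 855.0 = 299.3 mg
C₀ = F·Dose / Vd = 299.3 / 186 = 1.609 mg/L
k = ln2 / t½ = 0.693147 / 3.29 = 0.2107 h⁻¹
t / t½ = 6.580 / 3.29 = 2 half-lives
C = C₀ × (1/2)^2 = 1.609 × 0.2500 = 0.4023 mg/L
(0.4023 mg/L = 0.4023 µg/mL)

0.40 µg/mL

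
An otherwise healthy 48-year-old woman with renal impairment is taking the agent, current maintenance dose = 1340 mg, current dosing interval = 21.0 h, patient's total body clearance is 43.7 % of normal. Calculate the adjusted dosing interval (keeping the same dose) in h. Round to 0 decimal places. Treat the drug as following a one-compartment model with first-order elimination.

To keep the same average steady-state level, dosing rate must scale with clearance.
CL ratio = 43.7 / 100 = 0.4370
New interval (same dose) = 21.0 / 0.4370 = 48.05 h

48 h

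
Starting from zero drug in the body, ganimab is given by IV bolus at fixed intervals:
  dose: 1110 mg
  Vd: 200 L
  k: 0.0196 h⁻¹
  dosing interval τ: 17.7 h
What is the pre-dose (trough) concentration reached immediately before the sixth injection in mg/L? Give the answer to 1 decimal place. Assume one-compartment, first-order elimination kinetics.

11.0 mg/L

C₀ per dose = Dose / Vd = 1110 / 200 = 5.550 mg/L
Fraction remaining after one interval: r = e^(−kτ) = e^(−0.01960 × 17.7) = 0.7069
Before dose 6, 5 doses have been given (aged 1τ, 2τ, 3τ, 4τ, 5τ).
C_trough = C₀ × (r + r² + … + r^5) = C₀ × r(1−r^5)/(1−r)
        = 5.550 × 0.7069 × (1 − 0.1765) / (1 − 0.7069) = 11.02 mg/L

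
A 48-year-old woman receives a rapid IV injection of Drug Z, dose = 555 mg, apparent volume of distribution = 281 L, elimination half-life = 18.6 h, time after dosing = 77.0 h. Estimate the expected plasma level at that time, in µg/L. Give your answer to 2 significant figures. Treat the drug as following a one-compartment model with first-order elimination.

110 µg/L

C₀ = Dose / Vd = 555.0 / 281 = 1.975 mg/L
k = ln2 / t½ = 0.693147 / 18.6 = 0.03727 h⁻¹
C = C₀ · e^(−k·t) = 1.975 × e^(−0.03727 × 77.0)
  = 1.975 × 0.05671 = 0.1120 mg/L
Convert: 0.1120 mg/L × 1000 = 112.0 µg/L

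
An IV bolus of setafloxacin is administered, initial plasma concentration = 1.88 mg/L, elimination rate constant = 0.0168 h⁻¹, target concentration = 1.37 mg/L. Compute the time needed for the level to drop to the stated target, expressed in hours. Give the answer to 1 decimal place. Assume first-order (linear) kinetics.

18.8 h

t = ln(C₀ / C) / k = ln(1.880 / 1.37) / 0.01680
  = ln(1.372) / 0.01680 = 0.3163 / 0.01680 = 18.83 h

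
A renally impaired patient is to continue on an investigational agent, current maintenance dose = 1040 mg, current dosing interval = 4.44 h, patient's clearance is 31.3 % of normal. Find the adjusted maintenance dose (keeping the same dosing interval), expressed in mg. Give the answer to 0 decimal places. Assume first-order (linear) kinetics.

326 mg

To keep the same average steady-state level, dosing rate must scale with clearance.
CL ratio = 31.3 / 100 = 0.3130
New dose (same interval) = 1040 × 0.3130 = 325.5 mg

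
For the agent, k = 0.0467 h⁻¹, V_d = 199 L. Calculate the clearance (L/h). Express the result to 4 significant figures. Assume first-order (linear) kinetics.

CL = k × Vd = 0.0467 × 199 = 9.293 L/h

9.293 L/h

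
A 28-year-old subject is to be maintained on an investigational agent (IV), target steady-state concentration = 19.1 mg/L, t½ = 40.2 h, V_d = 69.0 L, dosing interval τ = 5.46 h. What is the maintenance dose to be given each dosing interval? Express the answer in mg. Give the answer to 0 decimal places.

k = ln2 / t½ = 0.693147 / 40.2 = 0.01724 h⁻¹
CL = k × Vd = 0.01724 × 69.0 = 1.190 L/h
At steady state, Dose/τ = Css × CL.
Dose = Css × CL × τ = 19.1 × 1.190 × 5.46 = 124.1 mg

124 mg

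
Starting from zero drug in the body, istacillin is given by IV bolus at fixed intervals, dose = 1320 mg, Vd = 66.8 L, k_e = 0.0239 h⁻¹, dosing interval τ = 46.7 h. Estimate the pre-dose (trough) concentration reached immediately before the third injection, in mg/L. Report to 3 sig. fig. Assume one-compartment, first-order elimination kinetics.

8.59 mg/L

C₀ per dose = Dose / Vd = 1320 / 66.8 = 19.76 mg/L
Fraction remaining after one interval: r = e^(−kτ) = e^(−0.02390 × 46.7) = 0.3275
Before dose 3, 2 doses have been given (aged 1τ, 2τ).
C_trough = C₀ × (r + r²) = 19.76 × (0.3275 + 0.1073) = 8.592 mg/L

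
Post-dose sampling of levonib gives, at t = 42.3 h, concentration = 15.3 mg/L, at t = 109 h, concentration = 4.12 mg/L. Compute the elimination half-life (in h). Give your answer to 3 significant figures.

k = ln(C₁/C₂) / (t₂ − t₁) = ln(15.3/4.12) / (109 − 42.3)
  = 1.312 / 66.70 = 0.01967 h⁻¹
t½ = ln2 / k = 0.693147 / 0.01967 = 35.24 h

35.2 h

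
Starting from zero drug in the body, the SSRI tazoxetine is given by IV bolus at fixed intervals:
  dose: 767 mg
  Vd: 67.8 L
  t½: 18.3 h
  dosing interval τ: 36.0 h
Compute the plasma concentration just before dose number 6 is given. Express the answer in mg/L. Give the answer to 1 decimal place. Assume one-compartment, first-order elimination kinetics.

3.9 mg/L

C₀ per dose = Dose / Vd = 767 / 67.8 = 11.31 mg/L
k = ln2 / t½ = 0.693147 / 18.3 = 0.03788 h⁻¹
Fraction remaining after one interval: r = e^(−kτ) = e^(−0.03788 × 36.0) = 0.2557
Before dose 6, 5 doses have been given (aged 1τ, 2τ, 3τ, 4τ, 5τ).
C_trough = C₀ × (r + r² + … + r^5) = C₀ × r(1−r^5)/(1−r)
        = 11.31 × 0.2557 × (1 − 0.001093) / (1 − 0.2557) = 3.881 mg/L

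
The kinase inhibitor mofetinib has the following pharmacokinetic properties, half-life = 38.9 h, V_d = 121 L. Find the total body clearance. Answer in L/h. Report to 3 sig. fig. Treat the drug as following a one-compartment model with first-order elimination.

k = ln2 / t½ = 0.693147 / 38.9 = 0.01782 h⁻¹
CL = k × Vd = 0.01782 × 121 = 2.156 L/h

2.16 L/h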